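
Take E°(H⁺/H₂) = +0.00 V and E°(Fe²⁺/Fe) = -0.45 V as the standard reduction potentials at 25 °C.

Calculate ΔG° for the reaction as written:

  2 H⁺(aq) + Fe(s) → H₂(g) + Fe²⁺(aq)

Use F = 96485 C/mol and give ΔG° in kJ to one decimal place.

-86.8 kJ

As written, H⁺/H₂ is reduced (cathode) and Fe²⁺/Fe is oxidised (anode), so E°cell = (+0.00) − (-0.45) = +0.45 V.
Balancing electrons gives n = 2.
ΔG° = −nFE° = −(2)(96485)(+0.45) = -86,836 J = -86.8 kJ.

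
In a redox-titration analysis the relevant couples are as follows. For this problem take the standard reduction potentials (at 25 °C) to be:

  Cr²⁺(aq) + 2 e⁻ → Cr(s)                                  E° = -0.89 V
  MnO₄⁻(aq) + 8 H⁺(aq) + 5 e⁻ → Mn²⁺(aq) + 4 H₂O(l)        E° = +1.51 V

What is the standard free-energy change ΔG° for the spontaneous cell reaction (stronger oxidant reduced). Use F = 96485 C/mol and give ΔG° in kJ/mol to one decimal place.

MnO₄⁻/Mn²⁺ (E° = +1.51 V) is the cathode; Cr²⁺/Cr (E° = -0.89 V) is the anode, so E°cell = +2.40 V.
Balancing electrons gives n = 10 (lcm of 5 and 2).
ΔG° = −nFE° = −(10)(96485)(+2.40) = -2,315,640 J = -2315.6 kJ/mol.

-2315.6 kJ/mol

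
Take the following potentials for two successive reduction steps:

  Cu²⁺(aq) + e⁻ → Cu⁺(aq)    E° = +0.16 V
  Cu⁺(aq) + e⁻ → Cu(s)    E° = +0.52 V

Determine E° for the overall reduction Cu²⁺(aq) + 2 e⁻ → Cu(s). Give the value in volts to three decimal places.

Standard free energies of sequential steps add: ΔG°₃ = ΔG°₁ + ΔG°₂, so n₃E°₃ = n₁E°₁ + n₂E°₂.
E°₃ = (1×+0.16 + 1×+0.52) / 2 = (+0.680) / 2 = +0.340 V.

+0.340 V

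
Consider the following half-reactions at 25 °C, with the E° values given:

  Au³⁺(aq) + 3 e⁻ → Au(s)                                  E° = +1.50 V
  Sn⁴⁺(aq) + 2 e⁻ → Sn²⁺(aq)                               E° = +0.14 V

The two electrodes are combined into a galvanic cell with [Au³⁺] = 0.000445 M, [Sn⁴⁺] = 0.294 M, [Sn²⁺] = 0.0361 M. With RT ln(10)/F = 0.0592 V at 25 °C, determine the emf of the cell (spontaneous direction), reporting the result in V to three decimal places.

Au³⁺/Au is the cathode (higher E°), Sn⁴⁺/Sn²⁺ the anode: E°cell = +1.50 − (+0.14) = +1.36 V, n = 6.
Overall: 2 Au³⁺(aq) + 3 Sn²⁺(aq) → 2 Au(s) + 3 Sn⁴⁺(aq)
Q = [Sn⁴⁺]^3 / ([Au³⁺]^2·[Sn²⁺]^3); log Q = 9.436.
E = E° − (0.0592/n) log Q = +1.36 − (0.0592/6)(9.436) = +1.267 V.

+1.267 V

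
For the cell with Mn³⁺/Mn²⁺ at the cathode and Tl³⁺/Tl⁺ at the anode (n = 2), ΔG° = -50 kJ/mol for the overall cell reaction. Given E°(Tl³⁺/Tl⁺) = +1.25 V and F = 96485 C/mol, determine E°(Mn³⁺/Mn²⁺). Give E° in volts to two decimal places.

E°cell = −ΔG°/(nF) = −(-50×10³)/((2)(96485)) = +0.259 V.
Since Mn³⁺/Mn²⁺ is the cathode and Tl³⁺/Tl⁺ the anode, E°cell = E°(Mn³⁺/Mn²⁺) − E°(Tl³⁺/Tl⁺).
So E°(Mn³⁺/Mn²⁺) = E°cell + E°(Tl³⁺/Tl⁺) = +0.259 + (+1.25) = +1.51 V.

+1.51 V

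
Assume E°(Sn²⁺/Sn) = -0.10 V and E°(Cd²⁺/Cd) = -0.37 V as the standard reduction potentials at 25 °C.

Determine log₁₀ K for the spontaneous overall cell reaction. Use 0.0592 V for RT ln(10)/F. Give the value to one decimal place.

9.1

Cathode: Sn²⁺/Sn; anode: Cd²⁺/Cd. E°cell = +0.27 V, n = 2.
log K = nE°cell / 0.0592 = (2)(+0.27) / 0.0592 = 9.1.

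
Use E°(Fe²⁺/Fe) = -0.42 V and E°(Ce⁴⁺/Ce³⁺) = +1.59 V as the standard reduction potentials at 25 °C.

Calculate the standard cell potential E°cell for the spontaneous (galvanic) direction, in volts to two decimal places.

+2.01 V

The Ce⁴⁺/Ce³⁺ couple has the higher reduction potential, so it is the cathode; Fe²⁺/Fe is oxidised at the anode.
E°cell = E°(cathode) − E°(anode) = (+1.59) − (-0.42) = +2.01 V.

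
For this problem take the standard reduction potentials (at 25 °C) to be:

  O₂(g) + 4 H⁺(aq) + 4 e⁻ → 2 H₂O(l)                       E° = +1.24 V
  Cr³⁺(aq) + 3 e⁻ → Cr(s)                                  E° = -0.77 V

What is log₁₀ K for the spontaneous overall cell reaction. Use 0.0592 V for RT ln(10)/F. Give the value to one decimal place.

Cathode: O₂/H₂O; anode: Cr³⁺/Cr. E°cell = +2.01 V, n = 12.
log K = nE°cell / 0.0592 = (12)(+2.01) / 0.0592 = 407.4.

407.4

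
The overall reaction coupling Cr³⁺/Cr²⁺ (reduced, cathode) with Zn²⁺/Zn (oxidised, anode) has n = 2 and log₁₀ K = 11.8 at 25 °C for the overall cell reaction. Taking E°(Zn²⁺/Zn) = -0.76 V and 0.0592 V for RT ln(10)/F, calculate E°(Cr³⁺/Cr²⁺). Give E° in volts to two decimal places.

E°cell = (0.0592/n)·log K = (0.0592/2)(11.8) = +0.349 V.
Since Cr³⁺/Cr²⁺ is the cathode and Zn²⁺/Zn the anode, E°cell = E°(Cr³⁺/Cr²⁺) − E°(Zn²⁺/Zn).
So E°(Cr³⁺/Cr²⁺) = E°cell + E°(Zn²⁺/Zn) = +0.349 + (-0.76) = -0.41 V.

-0.41 V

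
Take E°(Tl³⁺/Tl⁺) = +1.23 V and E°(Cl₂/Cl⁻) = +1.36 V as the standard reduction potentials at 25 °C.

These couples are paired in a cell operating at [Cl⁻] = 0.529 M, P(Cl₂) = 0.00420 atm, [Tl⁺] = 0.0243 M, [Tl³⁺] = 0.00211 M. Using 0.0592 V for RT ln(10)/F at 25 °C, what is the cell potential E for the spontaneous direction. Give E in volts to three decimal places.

Cl₂/Cl⁻ is the cathode (higher E°), Tl³⁺/Tl⁺ the anode: E°cell = +1.36 − (+1.23) = +0.13 V, n = 2.
Overall: Cl₂(g) + Tl⁺(aq) → 2 Cl⁻(aq) + Tl³⁺(aq)
Q = [Cl⁻]^2·[Tl³⁺] / (P(Cl₂)·[Tl⁺]); log Q = 0.762.
E = E° − (0.0592/n) log Q = +0.13 − (0.0592/2)(0.762) = +0.107 V.

+0.107 V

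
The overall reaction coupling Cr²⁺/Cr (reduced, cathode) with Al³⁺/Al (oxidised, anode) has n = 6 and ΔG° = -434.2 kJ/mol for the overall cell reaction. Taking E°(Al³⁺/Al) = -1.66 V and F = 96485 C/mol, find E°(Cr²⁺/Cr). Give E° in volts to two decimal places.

-0.91 V

E°cell = −ΔG°/(nF) = −(-434.2×10³)/((6)(96485)) = +0.750 V.
Since Cr²⁺/Cr is the cathode and Al³⁺/Al the anode, E°cell = E°(Cr²⁺/Cr) − E°(Al³⁺/Al).
So E°(Cr²⁺/Cr) = E°cell + E°(Al³⁺/Al) = +0.750 + (-1.66) = -0.91 V.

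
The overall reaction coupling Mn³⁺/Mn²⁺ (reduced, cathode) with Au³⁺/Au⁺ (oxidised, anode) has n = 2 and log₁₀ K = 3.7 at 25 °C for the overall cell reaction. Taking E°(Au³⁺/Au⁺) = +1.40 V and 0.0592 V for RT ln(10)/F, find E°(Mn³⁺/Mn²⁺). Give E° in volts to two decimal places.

+1.51 V

E°cell = (0.0592/n)·log K = (0.0592/2)(3.7) = +0.110 V.
Since Mn³⁺/Mn²⁺ is the cathode and Au³⁺/Au⁺ the anode, E°cell = E°(Mn³⁺/Mn²⁺) − E°(Au³⁺/Au⁺).
So E°(Mn³⁺/Mn²⁺) = E°cell + E°(Au³⁺/Au⁺) = +0.110 + (+1.40) = +1.51 V.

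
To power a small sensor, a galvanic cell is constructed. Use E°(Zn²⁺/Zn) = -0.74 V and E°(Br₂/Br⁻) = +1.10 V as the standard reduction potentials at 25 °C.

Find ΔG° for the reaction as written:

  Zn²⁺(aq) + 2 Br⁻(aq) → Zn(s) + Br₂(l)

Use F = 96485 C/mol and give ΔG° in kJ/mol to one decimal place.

As written, Zn²⁺/Zn is reduced (cathode) and Br₂/Br⁻ is oxidised (anode), so E°cell = (-0.74) − (+1.10) = -1.84 V.
Balancing electrons gives n = 2.
ΔG° = −nFE° = −(2)(96485)(-1.84) = 355,065 J = +355.1 kJ/mol.

+355.1 kJ/mol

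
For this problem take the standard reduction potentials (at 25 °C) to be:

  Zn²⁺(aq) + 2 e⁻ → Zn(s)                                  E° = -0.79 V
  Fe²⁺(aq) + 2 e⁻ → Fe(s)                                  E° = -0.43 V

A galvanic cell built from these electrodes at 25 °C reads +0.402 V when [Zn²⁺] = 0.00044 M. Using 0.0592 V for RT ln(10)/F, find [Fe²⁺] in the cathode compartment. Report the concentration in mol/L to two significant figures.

Fe²⁺/Fe is the cathode, Zn²⁺/Zn the anode: E°cell = +0.36 V, n = 2.
Overall reaction: Fe²⁺(aq) + Zn(s) → Fe(s) + Zn²⁺(aq); Q = [Zn²⁺]^1/[Fe²⁺]^1.
From E = E° − (0.0592/n) log Q: log Q = (E° − E)·n/0.0592 = (+0.36 − (+0.402))·2/0.0592 = -1.4189.
So 1·log[Fe²⁺] = 1·log(0.00044) − log Q = -3.3565 − (-1.4189) = -1.9376; [Fe²⁺] = 10^(-1.9376) ≈ 0.012 M.

0.012 M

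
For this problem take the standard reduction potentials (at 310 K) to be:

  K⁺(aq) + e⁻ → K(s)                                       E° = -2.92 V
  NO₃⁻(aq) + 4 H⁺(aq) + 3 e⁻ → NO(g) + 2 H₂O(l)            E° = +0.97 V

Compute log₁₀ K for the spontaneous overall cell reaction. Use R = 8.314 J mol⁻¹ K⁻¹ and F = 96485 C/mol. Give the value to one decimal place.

Cathode: NO₃⁻/NO; anode: K⁺/K. E°cell = (+0.97) − (-2.92) = +3.89 V, with n = 3.
ΔG° = −nFE° = −RT ln K, so ln K = nFE°/(RT) = (3)(96485)(+3.89) / ((8.314)(310)) = 436.877.
log₁₀ K = 436.877 / ln 10 = 189.7.

189.7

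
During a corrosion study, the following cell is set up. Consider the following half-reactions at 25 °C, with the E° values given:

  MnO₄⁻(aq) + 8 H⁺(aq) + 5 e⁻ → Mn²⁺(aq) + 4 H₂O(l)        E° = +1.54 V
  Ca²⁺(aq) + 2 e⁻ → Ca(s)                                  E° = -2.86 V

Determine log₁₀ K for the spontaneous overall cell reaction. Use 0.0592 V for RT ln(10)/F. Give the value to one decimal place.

Cathode: MnO₄⁻/Mn²⁺; anode: Ca²⁺/Ca. E°cell = +4.40 V, n = 10.
log K = nE°cell / 0.0592 = (10)(+4.40) / 0.0592 = 743.2.

743.2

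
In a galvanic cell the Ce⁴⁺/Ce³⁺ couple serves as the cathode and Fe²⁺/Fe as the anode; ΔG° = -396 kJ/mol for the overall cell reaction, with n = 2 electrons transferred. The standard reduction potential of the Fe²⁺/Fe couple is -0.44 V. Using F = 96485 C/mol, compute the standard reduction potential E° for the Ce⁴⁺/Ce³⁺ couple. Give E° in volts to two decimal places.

E°cell = −ΔG°/(nF) = −(-396×10³)/((2)(96485)) = +2.052 V.
Since Ce⁴⁺/Ce³⁺ is the cathode and Fe²⁺/Fe the anode, E°cell = E°(Ce⁴⁺/Ce³⁺) − E°(Fe²⁺/Fe).
So E°(Ce⁴⁺/Ce³⁺) = E°cell + E°(Fe²⁺/Fe) = +2.052 + (-0.44) = +1.61 V.

+1.61 V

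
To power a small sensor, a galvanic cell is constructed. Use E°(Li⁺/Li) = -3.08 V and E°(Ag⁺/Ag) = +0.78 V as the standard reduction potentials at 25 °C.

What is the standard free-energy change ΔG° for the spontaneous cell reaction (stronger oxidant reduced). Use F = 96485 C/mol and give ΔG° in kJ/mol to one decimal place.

Ag⁺/Ag (E° = +0.78 V) is the cathode; Li⁺/Li (E° = -3.08 V) is the anode, so E°cell = +3.86 V.
Balancing electrons gives n = 1 (lcm of 1 and 1).
ΔG° = −nFE° = −(1)(96485)(+3.86) = -372,432 J = -372.4 kJ/mol.

-372.4 kJ/mol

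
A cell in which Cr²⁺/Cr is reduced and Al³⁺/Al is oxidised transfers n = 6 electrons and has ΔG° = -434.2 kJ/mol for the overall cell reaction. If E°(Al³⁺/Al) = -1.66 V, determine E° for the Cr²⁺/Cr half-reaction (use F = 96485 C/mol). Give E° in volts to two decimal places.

-0.91 V

E°cell = −ΔG°/(nF) = −(-434.2×10³)/((6)(96485)) = +0.750 V.
Since Cr²⁺/Cr is the cathode and Al³⁺/Al the anode, E°cell = E°(Cr²⁺/Cr) − E°(Al³⁺/Al).
So E°(Cr²⁺/Cr) = E°cell + E°(Al³⁺/Al) = +0.750 + (-1.66) = -0.91 V.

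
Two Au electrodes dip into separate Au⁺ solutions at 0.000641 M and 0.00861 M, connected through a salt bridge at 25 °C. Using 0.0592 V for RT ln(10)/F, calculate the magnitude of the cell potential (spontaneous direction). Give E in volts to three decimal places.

For a concentration cell E°cell = 0. The 0.00861 M side is the cathode (reduction is favoured where [Au⁺] is higher).
With n = 1, E = −(0.0592/1) log([Au⁺]ₐₙ/[Au⁺]꜀ₐₜ) = −(0.0592/1) log(0.000641/0.00861) = −(0.0592/1)(-1.128) = +0.067 V.

+0.067 V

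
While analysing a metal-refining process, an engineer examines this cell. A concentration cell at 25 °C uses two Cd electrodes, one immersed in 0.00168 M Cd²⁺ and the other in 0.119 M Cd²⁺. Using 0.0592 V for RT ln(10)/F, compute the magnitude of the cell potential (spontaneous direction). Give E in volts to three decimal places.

+0.055 V

For a concentration cell E°cell = 0. The 0.119 M side is the cathode (reduction is favoured where [Cd²⁺] is higher).
With n = 2, E = −(0.0592/2) log([Cd²⁺]ₐₙ/[Cd²⁺]꜀ₐₜ) = −(0.0592/2) log(0.00168/0.119) = −(0.0592/2)(-1.850) = +0.055 V.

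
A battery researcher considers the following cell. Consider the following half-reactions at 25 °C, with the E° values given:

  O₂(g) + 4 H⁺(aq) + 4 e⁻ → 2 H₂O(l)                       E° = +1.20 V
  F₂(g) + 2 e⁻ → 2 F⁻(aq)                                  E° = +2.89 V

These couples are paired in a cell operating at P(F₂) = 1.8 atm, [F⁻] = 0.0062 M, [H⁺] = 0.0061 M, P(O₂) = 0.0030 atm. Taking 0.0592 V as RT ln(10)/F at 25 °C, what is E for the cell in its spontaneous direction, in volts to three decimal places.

+1.997 V

F₂/F⁻ is the cathode (higher E°), O₂/H₂O the anode: E°cell = +2.89 − (+1.20) = +1.69 V, n = 4.
Overall: 2 F₂(g) + 2 H₂O(l) → 4 F⁻(aq) + O₂(g) + 4 H⁺(aq)
Q = [F⁻]^4·P(O₂)·[H⁺]^4 / (P(F₂)^2); log Q = -20.723.
E = E° − (0.0592/n) log Q = +1.69 − (0.0592/4)(-20.723) = +1.997 V.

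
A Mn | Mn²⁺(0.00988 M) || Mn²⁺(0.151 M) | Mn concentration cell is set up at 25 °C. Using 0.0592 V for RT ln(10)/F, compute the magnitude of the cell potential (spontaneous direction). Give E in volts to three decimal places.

For a concentration cell E°cell = 0. The 0.151 M side is the cathode (reduction is favoured where [Mn²⁺] is higher).
With n = 2, E = −(0.0592/2) log([Mn²⁺]ₐₙ/[Mn²⁺]꜀ₐₜ) = −(0.0592/2) log(0.00988/0.151) = −(0.0592/2)(-1.184) = +0.035 V.

+0.035 V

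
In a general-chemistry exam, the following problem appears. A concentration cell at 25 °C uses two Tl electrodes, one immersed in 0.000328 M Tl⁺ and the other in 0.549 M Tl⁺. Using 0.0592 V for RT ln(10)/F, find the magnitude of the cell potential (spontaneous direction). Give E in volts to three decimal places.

For a concentration cell E°cell = 0. The 0.549 M side is the cathode (reduction is favoured where [Tl⁺] is higher).
With n = 1, E = −(0.0592/1) log([Tl⁺]ₐₙ/[Tl⁺]꜀ₐₜ) = −(0.0592/1) log(0.000328/0.549) = −(0.0592/1)(-3.224) = +0.191 V.

+0.191 V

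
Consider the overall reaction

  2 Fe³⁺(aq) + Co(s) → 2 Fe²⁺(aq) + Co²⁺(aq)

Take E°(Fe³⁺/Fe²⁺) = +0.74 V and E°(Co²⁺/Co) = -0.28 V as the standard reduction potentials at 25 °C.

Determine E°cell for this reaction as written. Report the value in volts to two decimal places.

+1.02 V

The Fe³⁺/Fe²⁺ couple has the higher reduction potential, so it is the cathode; Co²⁺/Co is oxidised at the anode.
E°cell = E°(cathode) − E°(anode) = (+0.74) − (-0.28) = +1.02 V.
Since E°cell > 0, the reaction is spontaneous under standard conditions.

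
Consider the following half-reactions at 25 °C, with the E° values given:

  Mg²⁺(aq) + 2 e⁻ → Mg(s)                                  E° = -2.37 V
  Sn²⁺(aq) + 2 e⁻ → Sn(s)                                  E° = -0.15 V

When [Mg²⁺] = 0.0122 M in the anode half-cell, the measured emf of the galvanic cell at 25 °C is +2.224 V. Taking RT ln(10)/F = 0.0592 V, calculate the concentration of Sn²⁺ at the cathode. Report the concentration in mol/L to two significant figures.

Sn²⁺/Sn is the cathode, Mg²⁺/Mg the anode: E°cell = +2.22 V, n = 2.
Overall reaction: Sn²⁺(aq) + Mg(s) → Sn(s) + Mg²⁺(aq); Q = [Mg²⁺]^1/[Sn²⁺]^1.
From E = E° − (0.0592/n) log Q: log Q = (E° − E)·n/0.0592 = (+2.22 − (+2.224))·2/0.0592 = -0.1351.
So 1·log[Sn²⁺] = 1·log(0.0122) − log Q = -1.9136 − (-0.1351) = -1.7785; [Sn²⁺] = 10^(-1.7785) ≈ 0.017 M.

0.017 M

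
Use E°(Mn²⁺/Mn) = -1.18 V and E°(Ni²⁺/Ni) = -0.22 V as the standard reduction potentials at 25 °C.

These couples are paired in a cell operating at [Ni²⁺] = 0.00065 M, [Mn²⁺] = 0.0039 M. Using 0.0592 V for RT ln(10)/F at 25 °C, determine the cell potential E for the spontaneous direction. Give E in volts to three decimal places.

+0.937 V

Ni²⁺/Ni is the cathode (higher E°), Mn²⁺/Mn the anode: E°cell = -0.22 − (-1.18) = +0.96 V, n = 2.
Overall: Ni²⁺(aq) + Mn(s) → Ni(s) + Mn²⁺(aq)
Q = [Mn²⁺] / ([Ni²⁺]); log Q = 0.778.
E = E° − (0.0592/n) log Q = +0.96 − (0.0592/2)(0.778) = +0.937 V.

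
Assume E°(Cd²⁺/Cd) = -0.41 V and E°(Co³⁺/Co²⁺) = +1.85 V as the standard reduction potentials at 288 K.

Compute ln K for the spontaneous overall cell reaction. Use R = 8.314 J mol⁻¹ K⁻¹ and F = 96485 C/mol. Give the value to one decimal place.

182.1

Cathode: Co³⁺/Co²⁺; anode: Cd²⁺/Cd. E°cell = (+1.85) − (-0.41) = +2.26 V, with n = 2.
ΔG° = −nFE° = −RT ln K, so ln K = nFE°/(RT) = (2)(96485)(+2.26) / ((8.314)(288)) = 182.136.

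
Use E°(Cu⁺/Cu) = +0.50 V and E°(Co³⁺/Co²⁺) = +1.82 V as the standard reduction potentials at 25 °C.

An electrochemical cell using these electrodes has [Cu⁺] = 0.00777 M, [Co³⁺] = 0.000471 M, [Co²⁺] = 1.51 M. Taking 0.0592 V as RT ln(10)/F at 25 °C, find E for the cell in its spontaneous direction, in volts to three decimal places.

Co³⁺/Co²⁺ is the cathode (higher E°), Cu⁺/Cu the anode: E°cell = +1.82 − (+0.50) = +1.32 V, n = 1.
Overall: Co³⁺(aq) + Cu(s) → Co²⁺(aq) + Cu⁺(aq)
Q = [Co²⁺]·[Cu⁺] / ([Co³⁺]); log Q = 1.396.
E = E° − (0.0592/n) log Q = +1.32 − (0.0592/1)(1.396) = +1.237 V.

+1.237 V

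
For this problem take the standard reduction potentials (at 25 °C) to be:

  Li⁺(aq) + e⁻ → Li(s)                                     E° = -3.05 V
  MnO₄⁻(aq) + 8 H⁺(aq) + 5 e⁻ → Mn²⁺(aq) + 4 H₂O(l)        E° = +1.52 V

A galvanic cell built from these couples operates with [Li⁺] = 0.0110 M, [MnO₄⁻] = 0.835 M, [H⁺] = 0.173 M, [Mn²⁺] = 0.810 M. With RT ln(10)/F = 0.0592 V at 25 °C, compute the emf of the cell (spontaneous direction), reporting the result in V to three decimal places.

MnO₄⁻/Mn²⁺ is the cathode (higher E°), Li⁺/Li the anode: E°cell = +1.52 − (-3.05) = +4.57 V, n = 5.
Overall: MnO₄⁻(aq) + 8 H⁺(aq) + 5 Li(s) → Mn²⁺(aq) + 4 H₂O(l) + 5 Li⁺(aq)
Q = [Mn²⁺]·[Li⁺]^5 / ([MnO₄⁻]·[H⁺]^8); log Q = -3.711.
E = E° − (0.0592/n) log Q = +4.57 − (0.0592/5)(-3.711) = +4.614 V.

+4.614 V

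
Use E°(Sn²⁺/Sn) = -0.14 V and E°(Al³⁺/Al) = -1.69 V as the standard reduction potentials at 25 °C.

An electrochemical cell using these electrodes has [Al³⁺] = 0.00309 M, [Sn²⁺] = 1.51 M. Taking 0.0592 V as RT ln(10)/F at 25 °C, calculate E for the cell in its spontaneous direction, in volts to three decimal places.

+1.605 V

Sn²⁺/Sn is the cathode (higher E°), Al³⁺/Al the anode: E°cell = -0.14 − (-1.69) = +1.55 V, n = 6.
Overall: 3 Sn²⁺(aq) + 2 Al(s) → 3 Sn(s) + 2 Al³⁺(aq)
Q = [Al³⁺]^2 / ([Sn²⁺]^3); log Q = -5.557.
E = E° − (0.0592/n) log Q = +1.55 − (0.0592/6)(-5.557) = +1.605 V.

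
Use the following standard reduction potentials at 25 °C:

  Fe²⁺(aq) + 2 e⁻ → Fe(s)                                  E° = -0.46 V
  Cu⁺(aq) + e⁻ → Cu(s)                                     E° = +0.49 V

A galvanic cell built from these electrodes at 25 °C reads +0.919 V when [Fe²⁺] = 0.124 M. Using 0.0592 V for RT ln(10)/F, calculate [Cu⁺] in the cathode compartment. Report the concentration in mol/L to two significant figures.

Cu⁺/Cu is the cathode, Fe²⁺/Fe the anode: E°cell = +0.95 V, n = 2.
Overall reaction: 2 Cu⁺(aq) + Fe(s) → 2 Cu(s) + Fe²⁺(aq); Q = [Fe²⁺]^1/[Cu⁺]^2.
From E = E° − (0.0592/n) log Q: log Q = (E° − E)·n/0.0592 = (+0.95 − (+0.919))·2/0.0592 = 1.0473.
So 2·log[Cu⁺] = 1·log(0.124) − log Q = -0.9066 − (1.0473) = -1.9539; log[Cu⁺] = -1.9539 / 2 = -0.9769; [Cu⁺] = 10^(-0.9769) ≈ 0.11 M.

0.11 M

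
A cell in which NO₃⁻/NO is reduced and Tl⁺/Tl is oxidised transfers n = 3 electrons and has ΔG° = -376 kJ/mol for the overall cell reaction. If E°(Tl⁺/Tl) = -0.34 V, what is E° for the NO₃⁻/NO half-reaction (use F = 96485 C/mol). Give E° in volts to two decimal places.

E°cell = −ΔG°/(nF) = −(-376×10³)/((3)(96485)) = +1.299 V.
Since NO₃⁻/NO is the cathode and Tl⁺/Tl the anode, E°cell = E°(NO₃⁻/NO) − E°(Tl⁺/Tl).
So E°(NO₃⁻/NO) = E°cell + E°(Tl⁺/Tl) = +1.299 + (-0.34) = +0.96 V.

+0.96 V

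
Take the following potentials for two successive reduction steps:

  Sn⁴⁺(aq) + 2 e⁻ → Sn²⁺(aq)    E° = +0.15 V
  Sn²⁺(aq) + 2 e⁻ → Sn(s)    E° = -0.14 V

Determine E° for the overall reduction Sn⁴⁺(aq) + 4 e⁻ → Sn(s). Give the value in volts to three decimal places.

Standard free energies of sequential steps add: ΔG°₃ = ΔG°₁ + ΔG°₂, so n₃E°₃ = n₁E°₁ + n₂E°₂.
E°₃ = (2×+0.15 + 2×-0.14) / 4 = (+0.020) / 4 = +0.005 V.

+0.005 V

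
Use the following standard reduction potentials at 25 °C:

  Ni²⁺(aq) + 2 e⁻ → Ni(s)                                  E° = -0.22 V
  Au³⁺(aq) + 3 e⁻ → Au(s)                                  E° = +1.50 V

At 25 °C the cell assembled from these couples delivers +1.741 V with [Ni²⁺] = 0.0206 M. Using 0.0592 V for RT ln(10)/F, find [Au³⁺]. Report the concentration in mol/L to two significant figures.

Au³⁺/Au is the cathode, Ni²⁺/Ni the anode: E°cell = +1.72 V, n = 6.
Overall reaction: 2 Au³⁺(aq) + 3 Ni(s) → 2 Au(s) + 3 Ni²⁺(aq); Q = [Ni²⁺]^3/[Au³⁺]^2.
From E = E° − (0.0592/n) log Q: log Q = (E° − E)·n/0.0592 = (+1.72 − (+1.741))·6/0.0592 = -2.1284.
So 2·log[Au³⁺] = 3·log(0.0206) − log Q = -5.0584 − (-2.1284) = -2.9300; log[Au³⁺] = -2.9300 / 2 = -1.4650; [Au³⁺] = 10^(-1.4650) ≈ 0.034 M.

0.034 M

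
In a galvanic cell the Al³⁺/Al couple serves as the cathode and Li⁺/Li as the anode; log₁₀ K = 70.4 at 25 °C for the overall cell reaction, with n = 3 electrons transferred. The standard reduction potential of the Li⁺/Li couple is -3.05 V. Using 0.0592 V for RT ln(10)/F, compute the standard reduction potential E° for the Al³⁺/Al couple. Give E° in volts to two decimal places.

-1.66 V

E°cell = (0.0592/n)·log K = (0.0592/3)(70.4) = +1.389 V.
Since Al³⁺/Al is the cathode and Li⁺/Li the anode, E°cell = E°(Al³⁺/Al) − E°(Li⁺/Li).
So E°(Al³⁺/Al) = E°cell + E°(Li⁺/Li) = +1.389 + (-3.05) = -1.66 V.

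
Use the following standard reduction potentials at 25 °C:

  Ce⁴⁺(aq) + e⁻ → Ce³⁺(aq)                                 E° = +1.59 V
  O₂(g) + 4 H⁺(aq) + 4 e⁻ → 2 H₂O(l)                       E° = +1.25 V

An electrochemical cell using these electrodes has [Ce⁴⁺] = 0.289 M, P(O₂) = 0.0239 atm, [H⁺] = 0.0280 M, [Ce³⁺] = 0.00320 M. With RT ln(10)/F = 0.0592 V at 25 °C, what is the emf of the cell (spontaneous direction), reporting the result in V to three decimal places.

Ce⁴⁺/Ce³⁺ is the cathode (higher E°), O₂/H₂O the anode: E°cell = +1.59 − (+1.25) = +0.34 V, n = 4.
Overall: 4 Ce⁴⁺(aq) + 2 H₂O(l) → 4 Ce³⁺(aq) + O₂(g) + 4 H⁺(aq)
Q = [Ce³⁺]^4·P(O₂)·[H⁺]^4 / ([Ce⁴⁺]^4); log Q = -15.656.
E = E° − (0.0592/n) log Q = +0.34 − (0.0592/4)(-15.656) = +0.572 V.

+0.572 V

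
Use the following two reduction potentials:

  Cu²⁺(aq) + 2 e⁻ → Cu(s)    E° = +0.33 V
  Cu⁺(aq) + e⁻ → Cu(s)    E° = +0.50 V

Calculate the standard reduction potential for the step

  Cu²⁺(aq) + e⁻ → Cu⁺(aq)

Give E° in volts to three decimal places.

+0.160 V

Sequential free energies add, so n₃E°₃ = n₁E°₁ + n₂E°₂.
With n₃ = 2, and the known step contributing 1×(+0.50) V, the unknown satisfies 1·E° = 2×(+0.33) − 1×(+0.50) = +0.160.
E° = +0.160 / 1 = +0.160 V.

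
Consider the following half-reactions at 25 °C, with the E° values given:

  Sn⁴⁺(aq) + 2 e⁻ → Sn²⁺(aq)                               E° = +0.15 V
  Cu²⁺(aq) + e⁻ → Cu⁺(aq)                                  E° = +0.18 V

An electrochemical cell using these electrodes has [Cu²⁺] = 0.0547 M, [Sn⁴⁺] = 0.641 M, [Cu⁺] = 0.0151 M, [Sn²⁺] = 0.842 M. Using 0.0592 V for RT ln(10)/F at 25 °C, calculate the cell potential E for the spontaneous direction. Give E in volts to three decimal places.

+0.067 V

Cu²⁺/Cu⁺ is the cathode (higher E°), Sn⁴⁺/Sn²⁺ the anode: E°cell = +0.18 − (+0.15) = +0.03 V, n = 2.
Overall: 2 Cu²⁺(aq) + Sn²⁺(aq) → 2 Cu⁺(aq) + Sn⁴⁺(aq)
Q = [Cu⁺]^2·[Sn⁴⁺] / ([Cu²⁺]^2·[Sn²⁺]); log Q = -1.236.
E = E° − (0.0592/n) log Q = +0.03 − (0.0592/2)(-1.236) = +0.067 V.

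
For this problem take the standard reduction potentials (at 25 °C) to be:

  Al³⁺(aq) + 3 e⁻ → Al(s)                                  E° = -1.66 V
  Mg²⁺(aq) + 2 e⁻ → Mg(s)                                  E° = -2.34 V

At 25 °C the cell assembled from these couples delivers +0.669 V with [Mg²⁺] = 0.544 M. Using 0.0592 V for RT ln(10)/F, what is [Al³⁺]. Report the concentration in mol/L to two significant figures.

0.11 M

Al³⁺/Al is the cathode, Mg²⁺/Mg the anode: E°cell = +0.68 V, n = 6.
Overall reaction: 2 Al³⁺(aq) + 3 Mg(s) → 2 Al(s) + 3 Mg²⁺(aq); Q = [Mg²⁺]^3/[Al³⁺]^2.
From E = E° − (0.0592/n) log Q: log Q = (E° − E)·n/0.0592 = (+0.68 − (+0.669))·6/0.0592 = 1.1149.
So 2·log[Al³⁺] = 3·log(0.544) − log Q = -0.7932 − (1.1149) = -1.9081; log[Al³⁺] = -1.9081 / 2 = -0.9540; [Al³⁺] = 10^(-0.9540) ≈ 0.11 M.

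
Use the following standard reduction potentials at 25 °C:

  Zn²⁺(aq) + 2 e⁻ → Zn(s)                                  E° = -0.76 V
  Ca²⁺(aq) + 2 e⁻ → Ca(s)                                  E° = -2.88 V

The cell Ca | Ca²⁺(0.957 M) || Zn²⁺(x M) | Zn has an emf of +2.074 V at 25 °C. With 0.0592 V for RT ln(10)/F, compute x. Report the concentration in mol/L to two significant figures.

Zn²⁺/Zn is the cathode, Ca²⁺/Ca the anode: E°cell = +2.12 V, n = 2.
Overall reaction: Zn²⁺(aq) + Ca(s) → Zn(s) + Ca²⁺(aq); Q = [Ca²⁺]^1/[Zn²⁺]^1.
From E = E° − (0.0592/n) log Q: log Q = (E° − E)·n/0.0592 = (+2.12 − (+2.074))·2/0.0592 = 1.5541.
So 1·log[Zn²⁺] = 1·log(0.957) − log Q = -0.0191 − (1.5541) = -1.5732; [Zn²⁺] = 10^(-1.5732) ≈ 0.027 M.

0.027 M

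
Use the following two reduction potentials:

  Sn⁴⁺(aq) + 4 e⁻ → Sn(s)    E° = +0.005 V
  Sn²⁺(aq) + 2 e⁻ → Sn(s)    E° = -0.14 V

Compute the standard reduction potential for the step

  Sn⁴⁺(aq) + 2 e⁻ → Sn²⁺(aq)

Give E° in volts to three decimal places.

+0.150 V

Sequential free energies add, so n₃E°₃ = n₁E°₁ + n₂E°₂.
With n₃ = 4, and the known step contributing 2×(-0.14) V, the unknown satisfies 2·E° = 4×(+0.005) − 2×(-0.14) = +0.300.
E° = +0.300 / 2 = +0.150 V.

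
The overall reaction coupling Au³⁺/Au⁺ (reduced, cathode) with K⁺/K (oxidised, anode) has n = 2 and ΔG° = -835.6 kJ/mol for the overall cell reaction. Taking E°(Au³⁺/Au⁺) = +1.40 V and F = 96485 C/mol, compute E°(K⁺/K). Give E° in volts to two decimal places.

-2.93 V

E°cell = −ΔG°/(nF) = −(-835.6×10³)/((2)(96485)) = +4.330 V.
Since Au³⁺/Au⁺ is the cathode and K⁺/K the anode, E°cell = E°(Au³⁺/Au⁺) − E°(K⁺/K).
So E°(K⁺/K) = E°(Au³⁺/Au⁺) − E°cell = (+1.40) − (+4.330) = -2.93 V.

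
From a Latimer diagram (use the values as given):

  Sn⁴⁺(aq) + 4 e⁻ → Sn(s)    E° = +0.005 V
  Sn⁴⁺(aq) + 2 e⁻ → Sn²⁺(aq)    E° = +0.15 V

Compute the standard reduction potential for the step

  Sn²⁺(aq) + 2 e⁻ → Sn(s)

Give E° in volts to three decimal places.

-0.140 V

Sequential free energies add, so n₃E°₃ = n₁E°₁ + n₂E°₂.
With n₃ = 4, and the known step contributing 2×(+0.15) V, the unknown satisfies 2·E° = 4×(+0.005) − 2×(+0.15) = -0.280.
E° = -0.280 / 2 = -0.140 V.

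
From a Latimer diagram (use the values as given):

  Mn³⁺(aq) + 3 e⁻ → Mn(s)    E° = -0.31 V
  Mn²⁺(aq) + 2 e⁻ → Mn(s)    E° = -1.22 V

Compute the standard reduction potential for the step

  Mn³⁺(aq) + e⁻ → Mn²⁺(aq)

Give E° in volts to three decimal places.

+1.510 V

Sequential free energies add, so n₃E°₃ = n₁E°₁ + n₂E°₂.
With n₃ = 3, and the known step contributing 2×(-1.22) V, the unknown satisfies 1·E° = 3×(-0.31) − 2×(-1.22) = +1.510.
E° = +1.510 / 1 = +1.510 V.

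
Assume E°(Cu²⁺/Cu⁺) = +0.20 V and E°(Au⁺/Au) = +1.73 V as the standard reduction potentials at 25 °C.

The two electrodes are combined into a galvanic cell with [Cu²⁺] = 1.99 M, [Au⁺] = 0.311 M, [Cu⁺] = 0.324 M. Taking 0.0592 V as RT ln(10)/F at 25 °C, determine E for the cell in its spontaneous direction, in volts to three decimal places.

Au⁺/Au is the cathode (higher E°), Cu²⁺/Cu⁺ the anode: E°cell = +1.73 − (+0.20) = +1.53 V, n = 1.
Overall: Au⁺(aq) + Cu⁺(aq) → Au(s) + Cu²⁺(aq)
Q = [Cu²⁺] / ([Au⁺]·[Cu⁺]); log Q = 1.296.
E = E° − (0.0592/n) log Q = +1.53 − (0.0592/1)(1.296) = +1.453 V.

+1.453 V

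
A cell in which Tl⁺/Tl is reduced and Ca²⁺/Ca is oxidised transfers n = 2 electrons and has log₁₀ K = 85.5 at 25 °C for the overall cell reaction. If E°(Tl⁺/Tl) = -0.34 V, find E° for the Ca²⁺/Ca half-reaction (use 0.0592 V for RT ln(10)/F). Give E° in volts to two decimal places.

-2.87 V

E°cell = (0.0592/n)·log K = (0.0592/2)(85.5) = +2.531 V.
Since Tl⁺/Tl is the cathode and Ca²⁺/Ca the anode, E°cell = E°(Tl⁺/Tl) − E°(Ca²⁺/Ca).
So E°(Ca²⁺/Ca) = E°(Tl⁺/Tl) − E°cell = (-0.34) − (+2.531) = -2.87 V.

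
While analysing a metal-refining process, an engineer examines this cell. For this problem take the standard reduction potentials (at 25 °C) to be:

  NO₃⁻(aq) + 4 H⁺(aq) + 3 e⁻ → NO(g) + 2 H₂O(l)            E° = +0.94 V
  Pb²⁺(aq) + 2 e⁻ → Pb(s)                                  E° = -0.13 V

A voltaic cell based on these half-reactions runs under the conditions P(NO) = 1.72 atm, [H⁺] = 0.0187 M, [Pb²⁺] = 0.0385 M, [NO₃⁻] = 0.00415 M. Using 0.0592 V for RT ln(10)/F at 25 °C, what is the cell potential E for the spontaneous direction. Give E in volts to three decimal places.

+0.924 V

NO₃⁻/NO is the cathode (higher E°), Pb²⁺/Pb the anode: E°cell = +0.94 − (-0.13) = +1.07 V, n = 6.
Overall: 2 NO₃⁻(aq) + 8 H⁺(aq) + 3 Pb(s) → 2 NO(g) + 4 H₂O(l) + 3 Pb²⁺(aq)
Q = P(NO)^2·[Pb²⁺]^3 / ([NO₃⁻]^2·[H⁺]^8); log Q = 14.817.
E = E° − (0.0592/n) log Q = +1.07 − (0.0592/6)(14.817) = +0.924 V.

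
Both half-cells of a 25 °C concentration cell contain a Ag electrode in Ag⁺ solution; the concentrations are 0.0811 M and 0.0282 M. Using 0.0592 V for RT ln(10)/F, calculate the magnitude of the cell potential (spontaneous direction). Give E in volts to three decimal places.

For a concentration cell E°cell = 0. The 0.0811 M side is the cathode (reduction is favoured where [Ag⁺] is higher).
With n = 1, E = −(0.0592/1) log([Ag⁺]ₐₙ/[Ag⁺]꜀ₐₜ) = −(0.0592/1) log(0.0282/0.0811) = −(0.0592/1)(-0.459) = +0.027 V.

+0.027 V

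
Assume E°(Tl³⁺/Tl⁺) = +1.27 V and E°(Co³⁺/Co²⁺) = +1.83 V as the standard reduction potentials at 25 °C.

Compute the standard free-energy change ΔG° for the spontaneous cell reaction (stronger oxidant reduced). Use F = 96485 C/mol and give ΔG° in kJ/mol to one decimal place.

Co³⁺/Co²⁺ (E° = +1.83 V) is the cathode; Tl³⁺/Tl⁺ (E° = +1.27 V) is the anode, so E°cell = +0.56 V.
Balancing electrons gives n = 2 (lcm of 1 and 2).
ΔG° = −nFE° = −(2)(96485)(+0.56) = -108,063 J = -108.1 kJ/mol.

-108.1 kJ/mol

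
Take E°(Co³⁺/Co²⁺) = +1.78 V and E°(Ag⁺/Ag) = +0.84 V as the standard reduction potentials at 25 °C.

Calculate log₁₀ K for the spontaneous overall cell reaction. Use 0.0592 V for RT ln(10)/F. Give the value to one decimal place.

Cathode: Co³⁺/Co²⁺; anode: Ag⁺/Ag. E°cell = +0.94 V, n = 1.
log K = nE°cell / 0.0592 = (1)(+0.94) / 0.0592 = 15.9.

15.9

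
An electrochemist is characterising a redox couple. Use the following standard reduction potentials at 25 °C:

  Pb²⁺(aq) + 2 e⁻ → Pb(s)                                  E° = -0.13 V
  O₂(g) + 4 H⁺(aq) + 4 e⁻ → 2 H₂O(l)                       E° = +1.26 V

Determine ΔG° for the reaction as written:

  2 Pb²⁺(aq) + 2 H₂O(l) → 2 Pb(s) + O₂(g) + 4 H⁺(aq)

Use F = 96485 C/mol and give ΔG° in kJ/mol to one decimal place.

+536.5 kJ/mol

As written, Pb²⁺/Pb is reduced (cathode) and O₂/H₂O is oxidised (anode), so E°cell = (-0.13) − (+1.26) = -1.39 V.
Balancing electrons gives n = 4.
ΔG° = −nFE° = −(4)(96485)(-1.39) = 536,457 J = +536.5 kJ/mol.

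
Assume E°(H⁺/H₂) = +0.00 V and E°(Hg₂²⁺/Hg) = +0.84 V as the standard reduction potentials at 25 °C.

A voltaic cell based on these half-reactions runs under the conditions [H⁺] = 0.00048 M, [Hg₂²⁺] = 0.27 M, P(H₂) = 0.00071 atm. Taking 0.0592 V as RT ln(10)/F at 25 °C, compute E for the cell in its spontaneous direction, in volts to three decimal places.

+0.926 V

Hg₂²⁺/Hg is the cathode (higher E°), H⁺/H₂ the anode: E°cell = +0.84 − (+0.00) = +0.84 V, n = 2.
Overall: Hg₂²⁺(aq) + H₂(g) → 2 Hg(l) + 2 H⁺(aq)
Q = [H⁺]^2 / ([Hg₂²⁺]·P(H₂)); log Q = -2.920.
E = E° − (0.0592/n) log Q = +0.84 − (0.0592/2)(-2.920) = +0.926 V.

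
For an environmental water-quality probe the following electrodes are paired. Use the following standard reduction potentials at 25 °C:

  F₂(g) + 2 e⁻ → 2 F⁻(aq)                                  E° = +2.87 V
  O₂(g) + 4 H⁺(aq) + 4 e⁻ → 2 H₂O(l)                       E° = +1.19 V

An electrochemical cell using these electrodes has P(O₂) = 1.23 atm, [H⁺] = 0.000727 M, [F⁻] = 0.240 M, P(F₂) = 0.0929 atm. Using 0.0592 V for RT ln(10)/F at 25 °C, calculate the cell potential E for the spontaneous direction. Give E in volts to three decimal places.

+1.871 V

F₂/F⁻ is the cathode (higher E°), O₂/H₂O the anode: E°cell = +2.87 − (+1.19) = +1.68 V, n = 4.
Overall: 2 F₂(g) + 2 H₂O(l) → 4 F⁻(aq) + O₂(g) + 4 H⁺(aq)
Q = [F⁻]^4·P(O₂)·[H⁺]^4 / (P(F₂)^2); log Q = -12.879.
E = E° − (0.0592/n) log Q = +1.68 − (0.0592/4)(-12.879) = +1.871 V.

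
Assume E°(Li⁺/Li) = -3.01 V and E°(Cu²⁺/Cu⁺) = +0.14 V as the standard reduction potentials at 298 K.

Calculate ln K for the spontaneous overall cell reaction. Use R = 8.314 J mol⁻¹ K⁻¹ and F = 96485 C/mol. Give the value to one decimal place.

Cathode: Cu²⁺/Cu⁺; anode: Li⁺/Li. E°cell = (+0.14) − (-3.01) = +3.15 V, with n = 1.
ΔG° = −nFE° = −RT ln K, so ln K = nFE°/(RT) = (1)(96485)(+3.15) / ((8.314)(298)) = 122.672.

122.7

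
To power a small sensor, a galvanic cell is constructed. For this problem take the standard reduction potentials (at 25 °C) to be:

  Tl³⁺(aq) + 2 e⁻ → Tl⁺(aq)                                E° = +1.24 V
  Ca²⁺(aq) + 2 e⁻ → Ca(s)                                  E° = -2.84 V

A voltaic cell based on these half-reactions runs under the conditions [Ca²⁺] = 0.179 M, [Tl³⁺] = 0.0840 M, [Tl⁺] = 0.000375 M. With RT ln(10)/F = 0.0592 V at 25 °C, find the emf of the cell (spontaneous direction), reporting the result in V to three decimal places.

Tl³⁺/Tl⁺ is the cathode (higher E°), Ca²⁺/Ca the anode: E°cell = +1.24 − (-2.84) = +4.08 V, n = 2.
Overall: Tl³⁺(aq) + Ca(s) → Tl⁺(aq) + Ca²⁺(aq)
Q = [Tl⁺]·[Ca²⁺] / ([Tl³⁺]); log Q = -3.097.
E = E° − (0.0592/n) log Q = +4.08 − (0.0592/2)(-3.097) = +4.172 V.

+4.172 V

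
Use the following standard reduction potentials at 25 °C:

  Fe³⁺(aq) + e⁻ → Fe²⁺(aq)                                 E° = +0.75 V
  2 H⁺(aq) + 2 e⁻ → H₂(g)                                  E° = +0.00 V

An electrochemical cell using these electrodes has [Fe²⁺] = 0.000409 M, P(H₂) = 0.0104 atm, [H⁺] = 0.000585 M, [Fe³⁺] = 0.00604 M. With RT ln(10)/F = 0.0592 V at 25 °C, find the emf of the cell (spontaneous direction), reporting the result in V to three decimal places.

Fe³⁺/Fe²⁺ is the cathode (higher E°), H⁺/H₂ the anode: E°cell = +0.75 − (+0.00) = +0.75 V, n = 2.
Overall: 2 Fe³⁺(aq) + H₂(g) → 2 Fe²⁺(aq) + 2 H⁺(aq)
Q = [Fe²⁺]^2·[H⁺]^2 / ([Fe³⁺]^2·P(H₂)); log Q = -6.821.
E = E° − (0.0592/n) log Q = +0.75 − (0.0592/2)(-6.821) = +0.952 V.

+0.952 V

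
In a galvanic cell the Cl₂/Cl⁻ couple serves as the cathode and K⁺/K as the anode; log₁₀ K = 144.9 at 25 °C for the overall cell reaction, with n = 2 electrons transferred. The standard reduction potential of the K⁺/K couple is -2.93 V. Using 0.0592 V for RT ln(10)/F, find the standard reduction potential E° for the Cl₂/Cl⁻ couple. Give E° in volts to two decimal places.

+1.36 V

E°cell = (0.0592/n)·log K = (0.0592/2)(144.9) = +4.289 V.
Since Cl₂/Cl⁻ is the cathode and K⁺/K the anode, E°cell = E°(Cl₂/Cl⁻) − E°(K⁺/K).
So E°(Cl₂/Cl⁻) = E°cell + E°(K⁺/K) = +4.289 + (-2.93) = +1.36 V.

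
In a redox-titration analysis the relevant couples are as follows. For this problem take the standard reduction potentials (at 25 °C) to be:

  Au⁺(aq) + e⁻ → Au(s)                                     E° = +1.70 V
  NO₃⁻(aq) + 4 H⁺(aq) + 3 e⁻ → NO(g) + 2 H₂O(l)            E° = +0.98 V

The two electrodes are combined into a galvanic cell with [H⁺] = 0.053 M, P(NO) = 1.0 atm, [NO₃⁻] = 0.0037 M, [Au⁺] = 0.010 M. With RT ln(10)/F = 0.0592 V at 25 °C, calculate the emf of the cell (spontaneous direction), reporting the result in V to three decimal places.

+0.750 V

Au⁺/Au is the cathode (higher E°), NO₃⁻/NO the anode: E°cell = +1.70 − (+0.98) = +0.72 V, n = 3.
Overall: 3 Au⁺(aq) + NO(g) + 2 H₂O(l) → 3 Au(s) + NO₃⁻(aq) + 4 H⁺(aq)
Q = [NO₃⁻]·[H⁺]^4 / ([Au⁺]^3·P(NO)); log Q = -1.535.
E = E° − (0.0592/n) log Q = +0.72 − (0.0592/3)(-1.535) = +0.750 V.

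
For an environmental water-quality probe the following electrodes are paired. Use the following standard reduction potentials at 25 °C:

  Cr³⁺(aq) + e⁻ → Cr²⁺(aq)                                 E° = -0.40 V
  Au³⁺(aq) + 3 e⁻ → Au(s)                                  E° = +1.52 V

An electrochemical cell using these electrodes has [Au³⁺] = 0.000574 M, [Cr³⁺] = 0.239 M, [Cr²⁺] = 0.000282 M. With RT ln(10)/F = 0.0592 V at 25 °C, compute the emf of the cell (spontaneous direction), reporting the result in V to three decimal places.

Au³⁺/Au is the cathode (higher E°), Cr³⁺/Cr²⁺ the anode: E°cell = +1.52 − (-0.40) = +1.92 V, n = 3.
Overall: Au³⁺(aq) + 3 Cr²⁺(aq) → Au(s) + 3 Cr³⁺(aq)
Q = [Cr³⁺]^3 / ([Au³⁺]·[Cr²⁺]^3); log Q = 12.026.
E = E° − (0.0592/n) log Q = +1.92 − (0.0592/3)(12.026) = +1.683 V.

+1.683 V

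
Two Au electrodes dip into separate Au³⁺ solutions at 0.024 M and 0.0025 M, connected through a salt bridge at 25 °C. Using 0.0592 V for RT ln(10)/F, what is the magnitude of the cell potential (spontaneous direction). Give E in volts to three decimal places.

+0.019 V

For a concentration cell E°cell = 0. The 0.024 M side is the cathode (reduction is favoured where [Au³⁺] is higher).
With n = 3, E = −(0.0592/3) log([Au³⁺]ₐₙ/[Au³⁺]꜀ₐₜ) = −(0.0592/3) log(0.0025/0.024) = −(0.0592/3)(-0.982) = +0.019 V.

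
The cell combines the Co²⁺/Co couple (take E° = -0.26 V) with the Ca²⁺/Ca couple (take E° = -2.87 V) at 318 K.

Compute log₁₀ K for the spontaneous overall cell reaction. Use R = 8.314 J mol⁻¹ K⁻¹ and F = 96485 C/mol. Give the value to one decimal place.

Cathode: Co²⁺/Co; anode: Ca²⁺/Ca. E°cell = (-0.26) − (-2.87) = +2.61 V, with n = 2.
ΔG° = −nFE° = −RT ln K, so ln K = nFE°/(RT) = (2)(96485)(+2.61) / ((8.314)(318)) = 190.499.
log₁₀ K = 190.499 / ln 10 = 82.7.

82.7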